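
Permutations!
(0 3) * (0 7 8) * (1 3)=[1, 3, 2, 7, 4, 5, 6, 8, 0]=(0 1 3 7 8)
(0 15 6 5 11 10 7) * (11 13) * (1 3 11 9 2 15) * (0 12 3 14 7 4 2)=(0 1 14 7 12 3 11 10 4 2 15 6 5 13 9)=[1, 14, 15, 11, 2, 13, 5, 12, 8, 0, 4, 10, 3, 9, 7, 6]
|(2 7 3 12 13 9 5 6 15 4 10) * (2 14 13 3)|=8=|(2 7)(3 12)(4 10 14 13 9 5 6 15)|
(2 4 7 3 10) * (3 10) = [0, 1, 4, 3, 7, 5, 6, 10, 8, 9, 2] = (2 4 7 10)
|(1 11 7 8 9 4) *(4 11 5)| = 12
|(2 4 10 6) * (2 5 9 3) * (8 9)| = 8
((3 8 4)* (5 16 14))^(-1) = (3 4 8)(5 14 16)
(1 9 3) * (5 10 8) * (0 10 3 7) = (0 10 8 5 3 1 9 7) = [10, 9, 2, 1, 4, 3, 6, 0, 5, 7, 8]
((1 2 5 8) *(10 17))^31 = ((1 2 5 8)(10 17))^31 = (1 8 5 2)(10 17)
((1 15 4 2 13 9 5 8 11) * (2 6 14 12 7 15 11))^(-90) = (15)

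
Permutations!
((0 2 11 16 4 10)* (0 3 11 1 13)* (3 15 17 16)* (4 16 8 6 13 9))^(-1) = (0 13 6 8 17 15 10 4 9 1 2)(3 11)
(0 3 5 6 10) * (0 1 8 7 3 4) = (0 4)(1 8 7 3 5 6 10) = [4, 8, 2, 5, 0, 6, 10, 3, 7, 9, 1]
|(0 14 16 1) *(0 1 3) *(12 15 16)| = 6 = |(0 14 12 15 16 3)|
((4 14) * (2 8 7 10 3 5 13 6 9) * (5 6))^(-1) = (2 9 6 3 10 7 8)(4 14)(5 13)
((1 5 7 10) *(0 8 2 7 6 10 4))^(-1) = (0 4 7 2 8)(1 10 6 5)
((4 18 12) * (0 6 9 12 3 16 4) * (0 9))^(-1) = ((0 6)(3 16 4 18)(9 12))^(-1) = (0 6)(3 18 4 16)(9 12)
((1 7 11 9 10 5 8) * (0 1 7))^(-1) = ((0 1)(5 8 7 11 9 10))^(-1) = (0 1)(5 10 9 11 7 8)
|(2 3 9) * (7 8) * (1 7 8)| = |(1 7)(2 3 9)| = 6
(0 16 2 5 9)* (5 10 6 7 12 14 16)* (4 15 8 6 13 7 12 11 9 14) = [5, 1, 10, 3, 15, 14, 12, 11, 6, 0, 13, 9, 4, 7, 16, 8, 2] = (0 5 14 16 2 10 13 7 11 9)(4 15 8 6 12)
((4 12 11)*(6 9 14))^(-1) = ((4 12 11)(6 9 14))^(-1) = (4 11 12)(6 14 9)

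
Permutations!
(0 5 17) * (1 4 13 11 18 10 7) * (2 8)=(0 5 17)(1 4 13 11 18 10 7)(2 8)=[5, 4, 8, 3, 13, 17, 6, 1, 2, 9, 7, 18, 12, 11, 14, 15, 16, 0, 10]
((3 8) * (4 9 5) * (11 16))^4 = ((3 8)(4 9 5)(11 16))^4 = (16)(4 9 5)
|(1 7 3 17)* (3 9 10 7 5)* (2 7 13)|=20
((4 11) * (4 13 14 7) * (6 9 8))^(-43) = (4 13 7 11 14)(6 8 9)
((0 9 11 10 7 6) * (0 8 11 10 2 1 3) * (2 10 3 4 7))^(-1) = ((0 9 3)(1 4 7 6 8 11 10 2))^(-1) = (0 3 9)(1 2 10 11 8 6 7 4)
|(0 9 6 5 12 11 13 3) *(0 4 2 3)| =|(0 9 6 5 12 11 13)(2 3 4)| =21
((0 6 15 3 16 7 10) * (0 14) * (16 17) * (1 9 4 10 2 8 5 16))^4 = (0 17 10 15 9)(1 14 3 4 6)(2 7 16 5 8)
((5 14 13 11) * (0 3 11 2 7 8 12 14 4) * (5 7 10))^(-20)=(0 8 2)(3 12 10)(4 7 13)(5 11 14)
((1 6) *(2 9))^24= (9)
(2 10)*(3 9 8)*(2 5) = (2 10 5)(3 9 8) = [0, 1, 10, 9, 4, 2, 6, 7, 3, 8, 5]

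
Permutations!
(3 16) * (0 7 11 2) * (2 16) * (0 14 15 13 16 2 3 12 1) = (0 7 11 2 14 15 13 16 12 1) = [7, 0, 14, 3, 4, 5, 6, 11, 8, 9, 10, 2, 1, 16, 15, 13, 12]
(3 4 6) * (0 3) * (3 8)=(0 8 3 4 6)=[8, 1, 2, 4, 6, 5, 0, 7, 3]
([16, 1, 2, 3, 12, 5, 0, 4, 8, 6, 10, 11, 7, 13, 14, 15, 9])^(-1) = [6, 1, 2, 3, 7, 5, 9, 12, 8, 16, 10, 11, 4, 13, 14, 15, 0]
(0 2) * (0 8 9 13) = (0 2 8 9 13) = [2, 1, 8, 3, 4, 5, 6, 7, 9, 13, 10, 11, 12, 0]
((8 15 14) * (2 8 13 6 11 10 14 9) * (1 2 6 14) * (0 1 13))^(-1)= ((0 1 2 8 15 9 6 11 10 13 14))^(-1)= (0 14 13 10 11 6 9 15 8 2 1)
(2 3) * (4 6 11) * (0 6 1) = (0 6 11 4 1)(2 3) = [6, 0, 3, 2, 1, 5, 11, 7, 8, 9, 10, 4]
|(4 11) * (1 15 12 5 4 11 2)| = 6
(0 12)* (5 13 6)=(0 12)(5 13 6)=[12, 1, 2, 3, 4, 13, 5, 7, 8, 9, 10, 11, 0, 6]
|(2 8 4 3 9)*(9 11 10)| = |(2 8 4 3 11 10 9)| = 7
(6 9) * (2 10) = (2 10)(6 9) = [0, 1, 10, 3, 4, 5, 9, 7, 8, 6, 2]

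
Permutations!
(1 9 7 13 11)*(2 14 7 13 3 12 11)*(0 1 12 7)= (0 1 9 13 2 14)(3 7)(11 12)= [1, 9, 14, 7, 4, 5, 6, 3, 8, 13, 10, 12, 11, 2, 0]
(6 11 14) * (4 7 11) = [0, 1, 2, 3, 7, 5, 4, 11, 8, 9, 10, 14, 12, 13, 6] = (4 7 11 14 6)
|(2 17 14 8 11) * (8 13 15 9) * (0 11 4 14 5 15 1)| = 12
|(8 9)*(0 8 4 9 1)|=6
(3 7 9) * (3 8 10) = [0, 1, 2, 7, 4, 5, 6, 9, 10, 8, 3] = (3 7 9 8 10)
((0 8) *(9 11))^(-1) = ((0 8)(9 11))^(-1) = (0 8)(9 11)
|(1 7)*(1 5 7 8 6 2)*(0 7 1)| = 7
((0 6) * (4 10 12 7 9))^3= ((0 6)(4 10 12 7 9))^3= (0 6)(4 7 10 9 12)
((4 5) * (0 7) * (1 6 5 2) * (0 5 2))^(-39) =(0 7 5 4)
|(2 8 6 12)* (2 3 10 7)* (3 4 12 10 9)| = 10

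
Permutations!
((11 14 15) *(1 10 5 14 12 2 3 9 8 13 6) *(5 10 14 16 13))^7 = ((1 14 15 11 12 2 3 9 8 5 16 13 6))^7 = (1 9 14 8 15 5 11 16 12 13 2 6 3)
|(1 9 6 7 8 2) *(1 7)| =|(1 9 6)(2 7 8)| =3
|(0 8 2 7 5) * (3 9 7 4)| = 8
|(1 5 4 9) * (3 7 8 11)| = |(1 5 4 9)(3 7 8 11)| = 4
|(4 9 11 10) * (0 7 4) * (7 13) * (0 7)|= 10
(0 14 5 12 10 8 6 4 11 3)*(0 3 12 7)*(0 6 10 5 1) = (0 14 1)(4 11 12 5 7 6)(8 10) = [14, 0, 2, 3, 11, 7, 4, 6, 10, 9, 8, 12, 5, 13, 1]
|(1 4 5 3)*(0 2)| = 4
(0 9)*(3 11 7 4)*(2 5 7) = (0 9)(2 5 7 4 3 11) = [9, 1, 5, 11, 3, 7, 6, 4, 8, 0, 10, 2]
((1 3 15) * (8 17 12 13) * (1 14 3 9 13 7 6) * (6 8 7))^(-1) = ((1 9 13 7 8 17 12 6)(3 15 14))^(-1) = (1 6 12 17 8 7 13 9)(3 14 15)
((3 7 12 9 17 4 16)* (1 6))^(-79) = (1 6)(3 4 9 7 16 17 12)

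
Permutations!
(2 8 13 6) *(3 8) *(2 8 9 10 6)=(2 3 9 10 6 8 13)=[0, 1, 3, 9, 4, 5, 8, 7, 13, 10, 6, 11, 12, 2]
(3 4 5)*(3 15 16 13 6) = (3 4 5 15 16 13 6) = [0, 1, 2, 4, 5, 15, 3, 7, 8, 9, 10, 11, 12, 6, 14, 16, 13]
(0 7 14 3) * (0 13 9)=(0 7 14 3 13 9)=[7, 1, 2, 13, 4, 5, 6, 14, 8, 0, 10, 11, 12, 9, 3]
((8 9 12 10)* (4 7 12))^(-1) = ((4 7 12 10 8 9))^(-1) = (4 9 8 10 12 7)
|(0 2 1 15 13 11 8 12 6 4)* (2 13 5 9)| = 35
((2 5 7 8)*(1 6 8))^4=(1 5 8)(2 6 7)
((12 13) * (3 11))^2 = ((3 11)(12 13))^2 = (13)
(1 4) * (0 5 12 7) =[5, 4, 2, 3, 1, 12, 6, 0, 8, 9, 10, 11, 7] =(0 5 12 7)(1 4)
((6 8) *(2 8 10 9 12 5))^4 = (2 9 8 12 6 5 10)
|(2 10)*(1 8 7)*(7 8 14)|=6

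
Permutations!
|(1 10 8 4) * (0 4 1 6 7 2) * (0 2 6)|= |(0 4)(1 10 8)(6 7)|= 6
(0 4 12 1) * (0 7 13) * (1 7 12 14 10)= (0 4 14 10 1 12 7 13)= [4, 12, 2, 3, 14, 5, 6, 13, 8, 9, 1, 11, 7, 0, 10]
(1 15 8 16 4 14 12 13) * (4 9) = (1 15 8 16 9 4 14 12 13) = [0, 15, 2, 3, 14, 5, 6, 7, 16, 4, 10, 11, 13, 1, 12, 8, 9]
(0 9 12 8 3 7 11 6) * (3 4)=[9, 1, 2, 7, 3, 5, 0, 11, 4, 12, 10, 6, 8]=(0 9 12 8 4 3 7 11 6)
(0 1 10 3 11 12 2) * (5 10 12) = [1, 12, 0, 11, 4, 10, 6, 7, 8, 9, 3, 5, 2] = (0 1 12 2)(3 11 5 10)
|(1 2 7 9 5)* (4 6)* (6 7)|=7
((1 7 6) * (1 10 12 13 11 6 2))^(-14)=(1 7 2)(6 10 12 13 11)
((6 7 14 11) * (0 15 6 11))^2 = (0 6 14 15 7)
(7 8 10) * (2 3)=[0, 1, 3, 2, 4, 5, 6, 8, 10, 9, 7]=(2 3)(7 8 10)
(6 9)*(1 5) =(1 5)(6 9) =[0, 5, 2, 3, 4, 1, 9, 7, 8, 6]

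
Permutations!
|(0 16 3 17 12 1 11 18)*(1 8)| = |(0 16 3 17 12 8 1 11 18)| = 9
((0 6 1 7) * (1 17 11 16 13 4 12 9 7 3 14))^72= (0 17 16 4 9)(6 11 13 12 7)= ((0 6 17 11 16 13 4 12 9 7)(1 3 14))^72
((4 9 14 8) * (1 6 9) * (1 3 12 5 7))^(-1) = (1 7 5 12 3 4 8 14 9 6) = ((1 6 9 14 8 4 3 12 5 7))^(-1)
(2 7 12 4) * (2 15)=(2 7 12 4 15)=[0, 1, 7, 3, 15, 5, 6, 12, 8, 9, 10, 11, 4, 13, 14, 2]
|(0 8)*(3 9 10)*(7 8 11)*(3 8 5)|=8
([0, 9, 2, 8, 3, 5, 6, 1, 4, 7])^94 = [0, 9, 2, 8, 3, 5, 6, 1, 4, 7]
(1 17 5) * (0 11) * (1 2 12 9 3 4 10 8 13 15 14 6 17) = [11, 1, 12, 4, 10, 2, 17, 7, 13, 3, 8, 0, 9, 15, 6, 14, 16, 5] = (0 11)(2 12 9 3 4 10 8 13 15 14 6 17 5)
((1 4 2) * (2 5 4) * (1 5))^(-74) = ((1 2 5 4))^(-74) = (1 5)(2 4)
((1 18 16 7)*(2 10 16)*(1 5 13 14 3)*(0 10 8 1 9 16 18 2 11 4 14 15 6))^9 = (0 7 4 6 16 11 15 9 18 13 3 10 5 14)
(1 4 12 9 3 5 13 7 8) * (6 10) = [0, 4, 2, 5, 12, 13, 10, 8, 1, 3, 6, 11, 9, 7] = (1 4 12 9 3 5 13 7 8)(6 10)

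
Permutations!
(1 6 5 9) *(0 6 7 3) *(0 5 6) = (1 7 3 5 9) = [0, 7, 2, 5, 4, 9, 6, 3, 8, 1]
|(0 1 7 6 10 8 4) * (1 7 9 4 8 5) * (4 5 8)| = 6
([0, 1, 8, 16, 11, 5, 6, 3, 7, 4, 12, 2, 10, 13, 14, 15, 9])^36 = [0, 1, 16, 11, 7, 5, 6, 4, 9, 8, 10, 3, 12, 13, 14, 15, 2]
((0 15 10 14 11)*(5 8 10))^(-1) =(0 11 14 10 8 5 15)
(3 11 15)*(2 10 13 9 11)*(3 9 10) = (2 3)(9 11 15)(10 13) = [0, 1, 3, 2, 4, 5, 6, 7, 8, 11, 13, 15, 12, 10, 14, 9]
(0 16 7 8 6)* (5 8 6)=(0 16 7 6)(5 8)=[16, 1, 2, 3, 4, 8, 0, 6, 5, 9, 10, 11, 12, 13, 14, 15, 7]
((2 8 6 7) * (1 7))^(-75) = (8) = ((1 7 2 8 6))^(-75)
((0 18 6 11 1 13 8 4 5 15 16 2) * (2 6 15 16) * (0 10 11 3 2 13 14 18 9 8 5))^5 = (0 9 8 4)(1 5 10 15 3 14 16 11 13 2 18 6) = ((0 9 8 4)(1 14 18 15 13 5 16 6 3 2 10 11))^5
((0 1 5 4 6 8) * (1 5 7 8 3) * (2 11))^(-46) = ((0 5 4 6 3 1 7 8)(2 11))^(-46) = (11)(0 4 3 7)(1 8 5 6)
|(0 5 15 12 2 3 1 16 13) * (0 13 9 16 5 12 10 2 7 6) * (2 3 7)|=10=|(0 12 2 7 6)(1 5 15 10 3)(9 16)|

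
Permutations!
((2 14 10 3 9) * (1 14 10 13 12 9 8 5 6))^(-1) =((1 14 13 12 9 2 10 3 8 5 6))^(-1) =(1 6 5 8 3 10 2 9 12 13 14)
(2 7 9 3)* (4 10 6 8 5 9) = [0, 1, 7, 2, 10, 9, 8, 4, 5, 3, 6] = (2 7 4 10 6 8 5 9 3)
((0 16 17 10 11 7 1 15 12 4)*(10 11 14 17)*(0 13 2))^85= ((0 16 10 14 17 11 7 1 15 12 4 13 2))^85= (0 1 16 15 10 12 14 4 17 13 11 2 7)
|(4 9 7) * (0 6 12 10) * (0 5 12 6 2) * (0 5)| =15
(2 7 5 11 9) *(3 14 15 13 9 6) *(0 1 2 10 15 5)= (0 1 2 7)(3 14 5 11 6)(9 10 15 13)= [1, 2, 7, 14, 4, 11, 3, 0, 8, 10, 15, 6, 12, 9, 5, 13]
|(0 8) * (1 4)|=2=|(0 8)(1 4)|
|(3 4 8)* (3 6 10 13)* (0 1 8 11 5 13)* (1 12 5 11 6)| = |(0 12 5 13 3 4 6 10)(1 8)| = 8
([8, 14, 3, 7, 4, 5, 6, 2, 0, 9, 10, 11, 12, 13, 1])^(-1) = (0 8)(1 14)(2 7 3)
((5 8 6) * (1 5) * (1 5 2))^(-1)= (1 2)(5 6 8)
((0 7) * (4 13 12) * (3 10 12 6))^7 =(0 7)(3 10 12 4 13 6)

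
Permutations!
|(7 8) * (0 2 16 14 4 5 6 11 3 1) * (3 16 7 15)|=42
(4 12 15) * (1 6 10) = (1 6 10)(4 12 15) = [0, 6, 2, 3, 12, 5, 10, 7, 8, 9, 1, 11, 15, 13, 14, 4]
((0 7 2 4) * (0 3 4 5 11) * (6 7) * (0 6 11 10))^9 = ((0 11 6 7 2 5 10)(3 4))^9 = (0 6 2 10 11 7 5)(3 4)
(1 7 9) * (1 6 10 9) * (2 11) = [0, 7, 11, 3, 4, 5, 10, 1, 8, 6, 9, 2] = (1 7)(2 11)(6 10 9)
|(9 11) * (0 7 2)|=6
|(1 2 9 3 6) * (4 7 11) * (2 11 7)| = |(1 11 4 2 9 3 6)| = 7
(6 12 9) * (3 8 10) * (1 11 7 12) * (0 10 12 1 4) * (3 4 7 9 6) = [10, 11, 2, 8, 0, 5, 7, 1, 12, 3, 4, 9, 6] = (0 10 4)(1 11 9 3 8 12 6 7)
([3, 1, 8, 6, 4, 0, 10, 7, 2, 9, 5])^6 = [3, 1, 2, 6, 4, 0, 10, 7, 8, 9, 5]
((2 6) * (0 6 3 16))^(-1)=((0 6 2 3 16))^(-1)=(0 16 3 2 6)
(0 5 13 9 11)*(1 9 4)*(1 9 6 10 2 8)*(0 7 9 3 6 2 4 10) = [5, 2, 8, 6, 3, 13, 0, 9, 1, 11, 4, 7, 12, 10] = (0 5 13 10 4 3 6)(1 2 8)(7 9 11)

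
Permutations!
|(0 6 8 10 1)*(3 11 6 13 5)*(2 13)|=|(0 2 13 5 3 11 6 8 10 1)|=10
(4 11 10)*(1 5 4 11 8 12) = (1 5 4 8 12)(10 11) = [0, 5, 2, 3, 8, 4, 6, 7, 12, 9, 11, 10, 1]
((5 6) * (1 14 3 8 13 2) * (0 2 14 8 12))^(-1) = (0 12 3 14 13 8 1 2)(5 6)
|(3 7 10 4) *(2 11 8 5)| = 4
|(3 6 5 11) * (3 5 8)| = |(3 6 8)(5 11)| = 6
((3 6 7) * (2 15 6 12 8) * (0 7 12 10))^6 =((0 7 3 10)(2 15 6 12 8))^6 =(0 3)(2 15 6 12 8)(7 10)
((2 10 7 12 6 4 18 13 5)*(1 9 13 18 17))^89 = (18)(1 9 13 5 2 10 7 12 6 4 17)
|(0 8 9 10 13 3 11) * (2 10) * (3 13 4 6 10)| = 6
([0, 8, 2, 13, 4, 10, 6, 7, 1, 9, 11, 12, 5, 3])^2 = (13)(5 11)(10 12)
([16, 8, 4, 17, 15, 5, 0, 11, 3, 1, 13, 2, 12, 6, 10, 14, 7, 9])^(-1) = (0 6 13 10 14 15 4 2 11 7 16)(1 9 17 3 8)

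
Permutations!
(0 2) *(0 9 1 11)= (0 2 9 1 11)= [2, 11, 9, 3, 4, 5, 6, 7, 8, 1, 10, 0]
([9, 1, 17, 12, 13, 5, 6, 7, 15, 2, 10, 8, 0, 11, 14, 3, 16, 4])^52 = (0 15 13 2 12 8 4 9 3 11 17)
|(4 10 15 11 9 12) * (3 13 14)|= |(3 13 14)(4 10 15 11 9 12)|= 6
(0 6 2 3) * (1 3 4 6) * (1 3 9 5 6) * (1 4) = (0 3)(1 9 5 6 2) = [3, 9, 1, 0, 4, 6, 2, 7, 8, 5]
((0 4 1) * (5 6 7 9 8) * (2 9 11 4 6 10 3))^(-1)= (0 1 4 11 7 6)(2 3 10 5 8 9)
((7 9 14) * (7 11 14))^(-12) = (14)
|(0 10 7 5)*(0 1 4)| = |(0 10 7 5 1 4)| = 6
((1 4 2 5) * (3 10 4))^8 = (1 10 2)(3 4 5)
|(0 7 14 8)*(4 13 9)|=|(0 7 14 8)(4 13 9)|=12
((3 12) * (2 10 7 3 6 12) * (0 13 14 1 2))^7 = (0 3 7 10 2 1 14 13)(6 12)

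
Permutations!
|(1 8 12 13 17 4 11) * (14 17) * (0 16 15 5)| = |(0 16 15 5)(1 8 12 13 14 17 4 11)| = 8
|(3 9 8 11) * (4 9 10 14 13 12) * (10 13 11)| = 9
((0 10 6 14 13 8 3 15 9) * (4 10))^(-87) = (0 6 8 9 10 13 15 4 14 3)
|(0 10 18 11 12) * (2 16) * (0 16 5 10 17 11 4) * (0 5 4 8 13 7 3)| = 14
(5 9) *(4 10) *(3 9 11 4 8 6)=(3 9 5 11 4 10 8 6)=[0, 1, 2, 9, 10, 11, 3, 7, 6, 5, 8, 4]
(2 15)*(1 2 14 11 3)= (1 2 15 14 11 3)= [0, 2, 15, 1, 4, 5, 6, 7, 8, 9, 10, 3, 12, 13, 11, 14]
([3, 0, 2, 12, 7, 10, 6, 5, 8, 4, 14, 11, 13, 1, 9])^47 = [12, 3, 2, 13, 9, 7, 6, 4, 8, 14, 5, 11, 1, 0, 10]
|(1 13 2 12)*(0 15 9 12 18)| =|(0 15 9 12 1 13 2 18)| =8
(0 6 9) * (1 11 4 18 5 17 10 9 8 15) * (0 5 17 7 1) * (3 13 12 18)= [6, 11, 2, 13, 3, 7, 8, 1, 15, 5, 9, 4, 18, 12, 14, 0, 16, 10, 17]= (0 6 8 15)(1 11 4 3 13 12 18 17 10 9 5 7)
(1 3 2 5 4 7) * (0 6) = [6, 3, 5, 2, 7, 4, 0, 1] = (0 6)(1 3 2 5 4 7)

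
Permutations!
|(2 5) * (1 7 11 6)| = 4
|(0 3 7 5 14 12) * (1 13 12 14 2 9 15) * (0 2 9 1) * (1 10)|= |(0 3 7 5 9 15)(1 13 12 2 10)|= 30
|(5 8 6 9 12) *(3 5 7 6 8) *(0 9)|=10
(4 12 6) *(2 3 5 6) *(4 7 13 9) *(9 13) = (13)(2 3 5 6 7 9 4 12) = [0, 1, 3, 5, 12, 6, 7, 9, 8, 4, 10, 11, 2, 13]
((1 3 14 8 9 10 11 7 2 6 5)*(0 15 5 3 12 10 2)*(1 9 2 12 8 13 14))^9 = ((0 15 5 9 12 10 11 7)(1 8 2 6 3)(13 14))^9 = (0 15 5 9 12 10 11 7)(1 3 6 2 8)(13 14)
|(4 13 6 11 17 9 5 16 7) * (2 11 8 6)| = |(2 11 17 9 5 16 7 4 13)(6 8)| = 18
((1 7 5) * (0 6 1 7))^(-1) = (0 1 6)(5 7)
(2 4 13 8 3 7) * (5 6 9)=[0, 1, 4, 7, 13, 6, 9, 2, 3, 5, 10, 11, 12, 8]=(2 4 13 8 3 7)(5 6 9)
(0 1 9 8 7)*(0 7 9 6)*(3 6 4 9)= [1, 4, 2, 6, 9, 5, 0, 7, 3, 8]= (0 1 4 9 8 3 6)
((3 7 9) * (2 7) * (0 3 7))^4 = ((0 3 2)(7 9))^4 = (9)(0 3 2)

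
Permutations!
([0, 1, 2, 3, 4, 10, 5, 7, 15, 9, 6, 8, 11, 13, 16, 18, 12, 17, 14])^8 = (5 6 10)(8 15 18 14 16 12 11)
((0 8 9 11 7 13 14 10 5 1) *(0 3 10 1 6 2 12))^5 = ((0 8 9 11 7 13 14 1 3 10 5 6 2 12))^5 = (0 13 5 8 14 6 9 1 2 11 3 12 7 10)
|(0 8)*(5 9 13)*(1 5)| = 4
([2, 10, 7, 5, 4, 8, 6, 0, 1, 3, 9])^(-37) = [7, 8, 0, 9, 4, 3, 6, 2, 5, 10, 1]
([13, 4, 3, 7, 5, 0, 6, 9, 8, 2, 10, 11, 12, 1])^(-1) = [5, 13, 9, 2, 1, 4, 6, 3, 8, 7, 10, 11, 12, 0]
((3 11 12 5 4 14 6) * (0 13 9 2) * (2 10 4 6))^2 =((0 13 9 10 4 14 2)(3 11 12 5 6))^2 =(0 9 4 2 13 10 14)(3 12 6 11 5)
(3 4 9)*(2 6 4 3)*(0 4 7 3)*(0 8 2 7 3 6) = [4, 1, 0, 8, 9, 5, 3, 6, 2, 7] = (0 4 9 7 6 3 8 2)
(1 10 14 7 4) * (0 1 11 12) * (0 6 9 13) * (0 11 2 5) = (0 1 10 14 7 4 2 5)(6 9 13 11 12) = [1, 10, 5, 3, 2, 0, 9, 4, 8, 13, 14, 12, 6, 11, 7]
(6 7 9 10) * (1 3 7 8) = (1 3 7 9 10 6 8) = [0, 3, 2, 7, 4, 5, 8, 9, 1, 10, 6]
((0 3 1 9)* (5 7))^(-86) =(0 1)(3 9)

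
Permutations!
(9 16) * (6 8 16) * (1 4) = (1 4)(6 8 16 9) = [0, 4, 2, 3, 1, 5, 8, 7, 16, 6, 10, 11, 12, 13, 14, 15, 9]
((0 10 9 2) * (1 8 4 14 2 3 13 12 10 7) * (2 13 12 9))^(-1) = (0 2 10 12 3 9 13 14 4 8 1 7)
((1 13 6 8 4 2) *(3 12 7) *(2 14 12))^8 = ((1 13 6 8 4 14 12 7 3 2))^8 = (1 3 12 4 6)(2 7 14 8 13)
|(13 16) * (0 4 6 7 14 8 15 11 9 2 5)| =|(0 4 6 7 14 8 15 11 9 2 5)(13 16)| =22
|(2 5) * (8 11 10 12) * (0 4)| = |(0 4)(2 5)(8 11 10 12)| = 4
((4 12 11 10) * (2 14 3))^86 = (2 3 14)(4 11)(10 12)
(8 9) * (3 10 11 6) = (3 10 11 6)(8 9) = [0, 1, 2, 10, 4, 5, 3, 7, 9, 8, 11, 6]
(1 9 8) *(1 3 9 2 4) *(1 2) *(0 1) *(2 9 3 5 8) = (0 1)(2 4 9)(5 8) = [1, 0, 4, 3, 9, 8, 6, 7, 5, 2]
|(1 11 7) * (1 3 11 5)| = 6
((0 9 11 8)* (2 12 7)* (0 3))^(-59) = ((0 9 11 8 3)(2 12 7))^(-59) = (0 9 11 8 3)(2 12 7)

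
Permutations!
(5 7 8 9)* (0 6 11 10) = (0 6 11 10)(5 7 8 9) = [6, 1, 2, 3, 4, 7, 11, 8, 9, 5, 0, 10]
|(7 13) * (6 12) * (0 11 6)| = |(0 11 6 12)(7 13)| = 4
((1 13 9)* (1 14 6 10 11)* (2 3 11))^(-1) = (1 11 3 2 10 6 14 9 13) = ((1 13 9 14 6 10 2 3 11))^(-1)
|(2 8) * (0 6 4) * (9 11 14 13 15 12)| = 6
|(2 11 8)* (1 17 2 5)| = |(1 17 2 11 8 5)| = 6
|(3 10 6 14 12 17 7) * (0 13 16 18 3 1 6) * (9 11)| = |(0 13 16 18 3 10)(1 6 14 12 17 7)(9 11)| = 6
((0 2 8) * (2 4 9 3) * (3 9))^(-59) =(9)(0 4 3 2 8)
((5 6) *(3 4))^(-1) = (3 4)(5 6)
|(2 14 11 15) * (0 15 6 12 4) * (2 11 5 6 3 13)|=11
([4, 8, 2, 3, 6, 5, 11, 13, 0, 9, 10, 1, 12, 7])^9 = [11, 4, 2, 3, 1, 5, 8, 13, 6, 9, 10, 0, 12, 7]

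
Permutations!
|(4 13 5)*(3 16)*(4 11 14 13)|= |(3 16)(5 11 14 13)|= 4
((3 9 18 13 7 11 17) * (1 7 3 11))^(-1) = ((1 7)(3 9 18 13)(11 17))^(-1) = (1 7)(3 13 18 9)(11 17)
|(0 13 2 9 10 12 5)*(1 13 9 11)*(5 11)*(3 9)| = 10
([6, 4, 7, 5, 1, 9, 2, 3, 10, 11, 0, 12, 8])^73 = (0 11 7 10 9 2 8 5 6 12 3)(1 4)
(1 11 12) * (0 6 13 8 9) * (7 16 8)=[6, 11, 2, 3, 4, 5, 13, 16, 9, 0, 10, 12, 1, 7, 14, 15, 8]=(0 6 13 7 16 8 9)(1 11 12)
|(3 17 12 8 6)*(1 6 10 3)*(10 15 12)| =|(1 6)(3 17 10)(8 15 12)| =6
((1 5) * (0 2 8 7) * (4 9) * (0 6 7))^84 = ((0 2 8)(1 5)(4 9)(6 7))^84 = (9)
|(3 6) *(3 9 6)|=|(6 9)|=2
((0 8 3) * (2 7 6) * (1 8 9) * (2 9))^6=((0 2 7 6 9 1 8 3))^6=(0 8 9 7)(1 6 2 3)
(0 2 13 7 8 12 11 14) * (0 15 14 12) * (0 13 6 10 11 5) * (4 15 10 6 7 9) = [2, 1, 7, 3, 15, 0, 6, 8, 13, 4, 11, 12, 5, 9, 10, 14] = (0 2 7 8 13 9 4 15 14 10 11 12 5)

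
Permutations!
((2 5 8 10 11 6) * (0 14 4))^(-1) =((0 14 4)(2 5 8 10 11 6))^(-1) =(0 4 14)(2 6 11 10 8 5)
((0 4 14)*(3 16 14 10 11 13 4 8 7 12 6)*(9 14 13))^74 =(0 10 3 8 11 16 7 9 13 12 14 4 6)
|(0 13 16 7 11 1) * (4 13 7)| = 12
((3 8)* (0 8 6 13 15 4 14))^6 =(0 4 13 3)(6 8 14 15)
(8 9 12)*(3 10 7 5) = (3 10 7 5)(8 9 12) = [0, 1, 2, 10, 4, 3, 6, 5, 9, 12, 7, 11, 8]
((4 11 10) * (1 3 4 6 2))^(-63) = (11)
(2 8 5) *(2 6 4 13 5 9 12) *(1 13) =(1 13 5 6 4)(2 8 9 12) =[0, 13, 8, 3, 1, 6, 4, 7, 9, 12, 10, 11, 2, 5]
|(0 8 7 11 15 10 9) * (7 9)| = |(0 8 9)(7 11 15 10)| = 12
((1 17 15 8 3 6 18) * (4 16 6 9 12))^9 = ((1 17 15 8 3 9 12 4 16 6 18))^9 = (1 6 4 9 8 17 18 16 12 3 15)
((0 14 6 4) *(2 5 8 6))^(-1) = ((0 14 2 5 8 6 4))^(-1) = (0 4 6 8 5 2 14)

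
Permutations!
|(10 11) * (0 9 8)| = |(0 9 8)(10 11)| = 6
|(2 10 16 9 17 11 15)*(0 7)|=|(0 7)(2 10 16 9 17 11 15)|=14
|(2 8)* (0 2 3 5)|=5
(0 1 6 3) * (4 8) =[1, 6, 2, 0, 8, 5, 3, 7, 4] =(0 1 6 3)(4 8)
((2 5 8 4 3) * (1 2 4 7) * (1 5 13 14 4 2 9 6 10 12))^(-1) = ((1 9 6 10 12)(2 13 14 4 3)(5 8 7))^(-1) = (1 12 10 6 9)(2 3 4 14 13)(5 7 8)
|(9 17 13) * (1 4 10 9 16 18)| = |(1 4 10 9 17 13 16 18)| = 8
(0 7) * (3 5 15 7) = (0 3 5 15 7) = [3, 1, 2, 5, 4, 15, 6, 0, 8, 9, 10, 11, 12, 13, 14, 7]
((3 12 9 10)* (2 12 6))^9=(2 10)(3 12)(6 9)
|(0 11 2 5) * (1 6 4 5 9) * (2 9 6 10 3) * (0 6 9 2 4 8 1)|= 28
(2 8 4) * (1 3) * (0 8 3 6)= [8, 6, 3, 1, 2, 5, 0, 7, 4]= (0 8 4 2 3 1 6)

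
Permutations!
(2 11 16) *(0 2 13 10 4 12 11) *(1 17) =[2, 17, 0, 3, 12, 5, 6, 7, 8, 9, 4, 16, 11, 10, 14, 15, 13, 1] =(0 2)(1 17)(4 12 11 16 13 10)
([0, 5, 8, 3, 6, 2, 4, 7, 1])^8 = [0, 1, 2, 3, 4, 5, 6, 7, 8]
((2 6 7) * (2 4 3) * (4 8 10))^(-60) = (2 8 3 7 4 6 10) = ((2 6 7 8 10 4 3))^(-60)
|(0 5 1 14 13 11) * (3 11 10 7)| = |(0 5 1 14 13 10 7 3 11)| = 9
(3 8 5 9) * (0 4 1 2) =(0 4 1 2)(3 8 5 9) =[4, 2, 0, 8, 1, 9, 6, 7, 5, 3]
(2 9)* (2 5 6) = (2 9 5 6) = [0, 1, 9, 3, 4, 6, 2, 7, 8, 5]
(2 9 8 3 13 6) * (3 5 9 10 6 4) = [0, 1, 10, 13, 3, 9, 2, 7, 5, 8, 6, 11, 12, 4] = (2 10 6)(3 13 4)(5 9 8)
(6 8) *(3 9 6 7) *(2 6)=(2 6 8 7 3 9)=[0, 1, 6, 9, 4, 5, 8, 3, 7, 2]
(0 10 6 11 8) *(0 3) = (0 10 6 11 8 3) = [10, 1, 2, 0, 4, 5, 11, 7, 3, 9, 6, 8]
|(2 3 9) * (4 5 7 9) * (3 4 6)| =|(2 4 5 7 9)(3 6)| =10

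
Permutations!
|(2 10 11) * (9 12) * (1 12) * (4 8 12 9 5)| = |(1 9)(2 10 11)(4 8 12 5)| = 12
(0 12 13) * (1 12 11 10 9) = (0 11 10 9 1 12 13) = [11, 12, 2, 3, 4, 5, 6, 7, 8, 1, 9, 10, 13, 0]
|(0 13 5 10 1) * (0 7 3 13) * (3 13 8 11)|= 15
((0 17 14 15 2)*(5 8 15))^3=(0 5 2 14 15 17 8)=((0 17 14 5 8 15 2))^3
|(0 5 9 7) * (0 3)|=5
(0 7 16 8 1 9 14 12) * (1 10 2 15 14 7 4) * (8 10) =(0 4 1 9 7 16 10 2 15 14 12) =[4, 9, 15, 3, 1, 5, 6, 16, 8, 7, 2, 11, 0, 13, 12, 14, 10]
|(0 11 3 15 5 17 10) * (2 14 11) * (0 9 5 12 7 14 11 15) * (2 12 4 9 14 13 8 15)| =|(0 12 7 13 8 15 4 9 5 17 10 14 2 11 3)| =15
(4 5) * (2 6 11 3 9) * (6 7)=(2 7 6 11 3 9)(4 5)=[0, 1, 7, 9, 5, 4, 11, 6, 8, 2, 10, 3]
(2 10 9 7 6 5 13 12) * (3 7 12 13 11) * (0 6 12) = (13)(0 6 5 11 3 7 12 2 10 9) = [6, 1, 10, 7, 4, 11, 5, 12, 8, 0, 9, 3, 2, 13]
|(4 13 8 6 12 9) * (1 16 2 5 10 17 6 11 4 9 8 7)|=13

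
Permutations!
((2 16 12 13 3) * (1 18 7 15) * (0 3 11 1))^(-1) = ((0 3 2 16 12 13 11 1 18 7 15))^(-1) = (0 15 7 18 1 11 13 12 16 2 3)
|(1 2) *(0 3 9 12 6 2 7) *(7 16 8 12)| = |(0 3 9 7)(1 16 8 12 6 2)| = 12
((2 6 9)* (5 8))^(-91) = ((2 6 9)(5 8))^(-91) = (2 9 6)(5 8)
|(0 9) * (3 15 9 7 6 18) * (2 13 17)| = 21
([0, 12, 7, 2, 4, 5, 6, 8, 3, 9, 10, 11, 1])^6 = [0, 1, 8, 7, 4, 5, 6, 3, 2, 9, 10, 11, 12]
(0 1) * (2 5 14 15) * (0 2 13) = (0 1 2 5 14 15 13) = [1, 2, 5, 3, 4, 14, 6, 7, 8, 9, 10, 11, 12, 0, 15, 13]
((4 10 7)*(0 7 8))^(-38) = ((0 7 4 10 8))^(-38) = (0 4 8 7 10)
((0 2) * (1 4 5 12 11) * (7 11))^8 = ((0 2)(1 4 5 12 7 11))^8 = (1 5 7)(4 12 11)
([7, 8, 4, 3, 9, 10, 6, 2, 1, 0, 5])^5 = [0, 8, 2, 3, 4, 10, 6, 7, 1, 9, 5]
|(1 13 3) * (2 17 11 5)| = 12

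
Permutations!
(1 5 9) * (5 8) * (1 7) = (1 8 5 9 7) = [0, 8, 2, 3, 4, 9, 6, 1, 5, 7]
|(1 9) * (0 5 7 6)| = 4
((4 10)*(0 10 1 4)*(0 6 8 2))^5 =(10)(1 4) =((0 10 6 8 2)(1 4))^5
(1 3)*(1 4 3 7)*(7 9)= [0, 9, 2, 4, 3, 5, 6, 1, 8, 7]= (1 9 7)(3 4)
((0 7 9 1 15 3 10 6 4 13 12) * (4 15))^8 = ((0 7 9 1 4 13 12)(3 10 6 15))^8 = (15)(0 7 9 1 4 13 12)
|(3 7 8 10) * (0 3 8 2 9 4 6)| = 14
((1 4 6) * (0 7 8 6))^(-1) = ((0 7 8 6 1 4))^(-1) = (0 4 1 6 8 7)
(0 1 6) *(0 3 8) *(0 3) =(0 1 6)(3 8) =[1, 6, 2, 8, 4, 5, 0, 7, 3]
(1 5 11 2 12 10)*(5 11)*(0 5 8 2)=(0 5 8 2 12 10 1 11)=[5, 11, 12, 3, 4, 8, 6, 7, 2, 9, 1, 0, 10]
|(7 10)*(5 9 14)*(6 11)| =6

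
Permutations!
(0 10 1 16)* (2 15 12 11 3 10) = (0 2 15 12 11 3 10 1 16) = [2, 16, 15, 10, 4, 5, 6, 7, 8, 9, 1, 3, 11, 13, 14, 12, 0]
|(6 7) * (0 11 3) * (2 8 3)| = |(0 11 2 8 3)(6 7)| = 10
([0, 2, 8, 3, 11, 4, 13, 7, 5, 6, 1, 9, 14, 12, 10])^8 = (1 13 4)(2 12 11)(5 10 6)(8 14 9)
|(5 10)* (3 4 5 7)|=|(3 4 5 10 7)|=5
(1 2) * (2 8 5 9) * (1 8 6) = (1 6)(2 8 5 9) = [0, 6, 8, 3, 4, 9, 1, 7, 5, 2]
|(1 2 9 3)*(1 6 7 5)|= 7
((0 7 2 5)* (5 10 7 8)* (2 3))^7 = (0 8 5)(2 3 7 10)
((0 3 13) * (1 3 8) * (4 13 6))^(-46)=(0 3 13 1 4 8 6)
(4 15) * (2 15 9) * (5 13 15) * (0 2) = [2, 1, 5, 3, 9, 13, 6, 7, 8, 0, 10, 11, 12, 15, 14, 4] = (0 2 5 13 15 4 9)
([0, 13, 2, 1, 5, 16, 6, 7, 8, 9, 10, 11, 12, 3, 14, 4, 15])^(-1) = (1 3 13)(4 15 16 5)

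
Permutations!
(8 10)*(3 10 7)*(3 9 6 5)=(3 10 8 7 9 6 5)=[0, 1, 2, 10, 4, 3, 5, 9, 7, 6, 8]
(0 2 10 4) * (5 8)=(0 2 10 4)(5 8)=[2, 1, 10, 3, 0, 8, 6, 7, 5, 9, 4]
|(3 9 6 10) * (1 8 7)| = 12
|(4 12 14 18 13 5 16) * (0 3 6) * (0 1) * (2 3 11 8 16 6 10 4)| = |(0 11 8 16 2 3 10 4 12 14 18 13 5 6 1)| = 15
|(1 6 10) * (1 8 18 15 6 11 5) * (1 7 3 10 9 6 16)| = |(1 11 5 7 3 10 8 18 15 16)(6 9)| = 10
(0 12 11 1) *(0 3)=(0 12 11 1 3)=[12, 3, 2, 0, 4, 5, 6, 7, 8, 9, 10, 1, 11]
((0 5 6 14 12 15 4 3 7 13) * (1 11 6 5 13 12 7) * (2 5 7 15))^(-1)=((0 13)(1 11 6 14 15 4 3)(2 5 7 12))^(-1)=(0 13)(1 3 4 15 14 6 11)(2 12 7 5)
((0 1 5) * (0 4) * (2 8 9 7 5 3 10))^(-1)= ((0 1 3 10 2 8 9 7 5 4))^(-1)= (0 4 5 7 9 8 2 10 3 1)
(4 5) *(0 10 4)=(0 10 4 5)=[10, 1, 2, 3, 5, 0, 6, 7, 8, 9, 4]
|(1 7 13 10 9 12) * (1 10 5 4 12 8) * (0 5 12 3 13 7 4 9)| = 10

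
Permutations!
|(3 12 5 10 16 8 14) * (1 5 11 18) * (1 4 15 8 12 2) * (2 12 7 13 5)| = |(1 2)(3 12 11 18 4 15 8 14)(5 10 16 7 13)| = 40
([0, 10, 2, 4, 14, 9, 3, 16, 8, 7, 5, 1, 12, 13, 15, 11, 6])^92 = [0, 4, 2, 9, 7, 15, 5, 1, 8, 11, 14, 3, 12, 13, 16, 6, 10]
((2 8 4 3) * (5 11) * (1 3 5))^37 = (1 2 4 11 3 8 5)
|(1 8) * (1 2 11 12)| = |(1 8 2 11 12)| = 5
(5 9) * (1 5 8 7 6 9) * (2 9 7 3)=(1 5)(2 9 8 3)(6 7)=[0, 5, 9, 2, 4, 1, 7, 6, 3, 8]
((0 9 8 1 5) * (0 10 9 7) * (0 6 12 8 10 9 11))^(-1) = ((0 7 6 12 8 1 5 9 10 11))^(-1) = (0 11 10 9 5 1 8 12 6 7)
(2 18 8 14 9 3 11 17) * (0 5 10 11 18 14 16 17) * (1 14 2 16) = [5, 14, 2, 18, 4, 10, 6, 7, 1, 3, 11, 0, 12, 13, 9, 15, 17, 16, 8] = (0 5 10 11)(1 14 9 3 18 8)(16 17)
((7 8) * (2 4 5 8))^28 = (2 8 4 7 5)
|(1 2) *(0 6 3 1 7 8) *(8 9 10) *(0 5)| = |(0 6 3 1 2 7 9 10 8 5)| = 10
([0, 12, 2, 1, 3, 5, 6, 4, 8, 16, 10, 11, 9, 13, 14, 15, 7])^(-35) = (16)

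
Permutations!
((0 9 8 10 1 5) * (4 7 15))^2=(0 8 1)(4 15 7)(5 9 10)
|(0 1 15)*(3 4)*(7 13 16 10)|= |(0 1 15)(3 4)(7 13 16 10)|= 12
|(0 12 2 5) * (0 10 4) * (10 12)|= 3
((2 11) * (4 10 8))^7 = (2 11)(4 10 8)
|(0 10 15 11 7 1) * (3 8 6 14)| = 12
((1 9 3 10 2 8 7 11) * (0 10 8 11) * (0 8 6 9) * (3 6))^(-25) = (11)(6 9)(7 8)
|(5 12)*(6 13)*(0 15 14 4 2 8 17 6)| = |(0 15 14 4 2 8 17 6 13)(5 12)| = 18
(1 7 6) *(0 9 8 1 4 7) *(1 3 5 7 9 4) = [4, 0, 2, 5, 9, 7, 1, 6, 3, 8] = (0 4 9 8 3 5 7 6 1)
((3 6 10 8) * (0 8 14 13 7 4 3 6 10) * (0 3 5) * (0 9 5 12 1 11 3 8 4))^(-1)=((0 4 12 1 11 3 10 14 13 7)(5 9)(6 8))^(-1)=(0 7 13 14 10 3 11 1 12 4)(5 9)(6 8)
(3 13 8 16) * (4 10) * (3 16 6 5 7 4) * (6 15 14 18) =(3 13 8 15 14 18 6 5 7 4 10) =[0, 1, 2, 13, 10, 7, 5, 4, 15, 9, 3, 11, 12, 8, 18, 14, 16, 17, 6]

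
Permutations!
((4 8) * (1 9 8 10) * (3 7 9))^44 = (1 7 8 10 3 9 4)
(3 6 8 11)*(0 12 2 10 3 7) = [12, 1, 10, 6, 4, 5, 8, 0, 11, 9, 3, 7, 2] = (0 12 2 10 3 6 8 11 7)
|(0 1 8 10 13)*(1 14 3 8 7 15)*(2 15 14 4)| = |(0 4 2 15 1 7 14 3 8 10 13)| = 11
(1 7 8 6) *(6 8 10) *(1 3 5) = (1 7 10 6 3 5) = [0, 7, 2, 5, 4, 1, 3, 10, 8, 9, 6]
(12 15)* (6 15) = (6 15 12) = [0, 1, 2, 3, 4, 5, 15, 7, 8, 9, 10, 11, 6, 13, 14, 12]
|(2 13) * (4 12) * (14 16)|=|(2 13)(4 12)(14 16)|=2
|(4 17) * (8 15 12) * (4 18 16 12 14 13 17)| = |(8 15 14 13 17 18 16 12)| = 8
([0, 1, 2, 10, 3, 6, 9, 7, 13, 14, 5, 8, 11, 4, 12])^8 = [0, 1, 2, 8, 11, 4, 3, 7, 14, 10, 13, 9, 6, 12, 5]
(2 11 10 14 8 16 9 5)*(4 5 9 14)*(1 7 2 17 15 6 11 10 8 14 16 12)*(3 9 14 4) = (1 7 2 10 3 9 14 4 5 17 15 6 11 8 12) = [0, 7, 10, 9, 5, 17, 11, 2, 12, 14, 3, 8, 1, 13, 4, 6, 16, 15]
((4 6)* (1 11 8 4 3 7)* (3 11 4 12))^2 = ((1 4 6 11 8 12 3 7))^2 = (1 6 8 3)(4 11 12 7)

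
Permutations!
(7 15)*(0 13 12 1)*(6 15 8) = [13, 0, 2, 3, 4, 5, 15, 8, 6, 9, 10, 11, 1, 12, 14, 7] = (0 13 12 1)(6 15 7 8)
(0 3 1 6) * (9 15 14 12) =(0 3 1 6)(9 15 14 12) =[3, 6, 2, 1, 4, 5, 0, 7, 8, 15, 10, 11, 9, 13, 12, 14]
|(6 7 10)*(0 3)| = |(0 3)(6 7 10)| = 6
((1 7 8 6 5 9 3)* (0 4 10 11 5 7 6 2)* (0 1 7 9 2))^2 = (0 10 5 1 9 7)(2 6 3 8 4 11)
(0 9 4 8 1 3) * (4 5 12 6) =(0 9 5 12 6 4 8 1 3) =[9, 3, 2, 0, 8, 12, 4, 7, 1, 5, 10, 11, 6]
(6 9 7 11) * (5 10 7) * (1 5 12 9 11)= (1 5 10 7)(6 11)(9 12)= [0, 5, 2, 3, 4, 10, 11, 1, 8, 12, 7, 6, 9]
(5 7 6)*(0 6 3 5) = (0 6)(3 5 7) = [6, 1, 2, 5, 4, 7, 0, 3]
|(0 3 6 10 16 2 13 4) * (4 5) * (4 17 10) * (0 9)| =30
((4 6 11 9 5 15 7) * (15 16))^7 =((4 6 11 9 5 16 15 7))^7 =(4 7 15 16 5 9 11 6)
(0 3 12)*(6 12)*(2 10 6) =[3, 1, 10, 2, 4, 5, 12, 7, 8, 9, 6, 11, 0] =(0 3 2 10 6 12)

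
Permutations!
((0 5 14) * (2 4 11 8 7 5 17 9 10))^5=((0 17 9 10 2 4 11 8 7 5 14))^5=(0 4 14 2 5 10 7 9 8 17 11)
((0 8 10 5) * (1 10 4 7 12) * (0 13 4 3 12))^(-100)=((0 8 3 12 1 10 5 13 4 7))^(-100)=(13)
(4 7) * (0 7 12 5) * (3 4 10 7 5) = [5, 1, 2, 4, 12, 0, 6, 10, 8, 9, 7, 11, 3] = (0 5)(3 4 12)(7 10)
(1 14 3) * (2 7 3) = (1 14 2 7 3) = [0, 14, 7, 1, 4, 5, 6, 3, 8, 9, 10, 11, 12, 13, 2]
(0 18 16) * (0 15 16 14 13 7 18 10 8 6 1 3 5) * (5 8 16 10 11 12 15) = (0 11 12 15 10 16 5)(1 3 8 6)(7 18 14 13) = [11, 3, 2, 8, 4, 0, 1, 18, 6, 9, 16, 12, 15, 7, 13, 10, 5, 17, 14]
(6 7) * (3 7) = (3 7 6) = [0, 1, 2, 7, 4, 5, 3, 6]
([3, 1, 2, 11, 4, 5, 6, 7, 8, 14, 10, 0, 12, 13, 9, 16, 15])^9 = [0, 1, 2, 3, 4, 5, 6, 7, 8, 14, 10, 11, 12, 13, 9, 16, 15]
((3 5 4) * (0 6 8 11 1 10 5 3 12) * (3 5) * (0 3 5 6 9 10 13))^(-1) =((0 9 10 5 4 12 3 6 8 11 1 13))^(-1) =(0 13 1 11 8 6 3 12 4 5 10 9)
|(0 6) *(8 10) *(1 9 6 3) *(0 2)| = |(0 3 1 9 6 2)(8 10)| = 6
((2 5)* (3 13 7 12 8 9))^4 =(3 8 7)(9 12 13) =((2 5)(3 13 7 12 8 9))^4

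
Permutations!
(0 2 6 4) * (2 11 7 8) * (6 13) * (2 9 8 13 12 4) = [11, 1, 12, 3, 0, 5, 2, 13, 9, 8, 10, 7, 4, 6] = (0 11 7 13 6 2 12 4)(8 9)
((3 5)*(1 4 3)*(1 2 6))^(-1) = ((1 4 3 5 2 6))^(-1) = (1 6 2 5 3 4)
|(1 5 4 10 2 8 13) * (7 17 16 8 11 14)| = 12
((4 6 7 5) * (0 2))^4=(7)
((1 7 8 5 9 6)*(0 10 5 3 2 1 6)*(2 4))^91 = (0 9 5 10)(1 7 8 3 4 2)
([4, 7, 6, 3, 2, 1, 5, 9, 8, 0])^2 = (0 2 5 7)(1 9 4 6)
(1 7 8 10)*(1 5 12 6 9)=(1 7 8 10 5 12 6 9)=[0, 7, 2, 3, 4, 12, 9, 8, 10, 1, 5, 11, 6]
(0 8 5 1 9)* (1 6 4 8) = [1, 9, 2, 3, 8, 6, 4, 7, 5, 0] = (0 1 9)(4 8 5 6)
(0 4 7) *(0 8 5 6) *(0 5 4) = (4 7 8)(5 6) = [0, 1, 2, 3, 7, 6, 5, 8, 4]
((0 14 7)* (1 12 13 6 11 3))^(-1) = (0 7 14)(1 3 11 6 13 12)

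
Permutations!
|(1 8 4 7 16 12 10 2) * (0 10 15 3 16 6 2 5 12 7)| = |(0 10 5 12 15 3 16 7 6 2 1 8 4)| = 13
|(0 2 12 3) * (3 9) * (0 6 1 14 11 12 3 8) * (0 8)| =9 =|(0 2 3 6 1 14 11 12 9)|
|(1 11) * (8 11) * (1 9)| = |(1 8 11 9)| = 4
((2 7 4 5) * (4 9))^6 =((2 7 9 4 5))^6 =(2 7 9 4 5)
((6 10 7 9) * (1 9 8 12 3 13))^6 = (1 12 10)(3 7 9)(6 13 8)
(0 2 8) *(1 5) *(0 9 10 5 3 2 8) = [8, 3, 0, 2, 4, 1, 6, 7, 9, 10, 5] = (0 8 9 10 5 1 3 2)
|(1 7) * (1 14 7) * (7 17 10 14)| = 3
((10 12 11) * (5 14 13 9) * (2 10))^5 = (2 10 12 11)(5 14 13 9)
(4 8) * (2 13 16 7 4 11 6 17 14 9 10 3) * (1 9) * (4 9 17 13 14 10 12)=[0, 17, 14, 2, 8, 5, 13, 9, 11, 12, 3, 6, 4, 16, 1, 15, 7, 10]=(1 17 10 3 2 14)(4 8 11 6 13 16 7 9 12)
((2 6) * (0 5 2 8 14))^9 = (0 6)(2 14)(5 8)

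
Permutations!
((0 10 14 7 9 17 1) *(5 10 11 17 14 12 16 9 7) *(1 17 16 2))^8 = ((17)(0 11 16 9 14 5 10 12 2 1))^8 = (17)(0 2 10 14 16)(1 12 5 9 11)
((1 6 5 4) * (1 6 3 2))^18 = (6)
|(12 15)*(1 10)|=2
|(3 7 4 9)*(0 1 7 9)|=|(0 1 7 4)(3 9)|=4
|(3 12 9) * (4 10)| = 6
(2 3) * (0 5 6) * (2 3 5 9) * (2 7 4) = (0 9 7 4 2 5 6) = [9, 1, 5, 3, 2, 6, 0, 4, 8, 7]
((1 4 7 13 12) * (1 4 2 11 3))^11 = (1 3 11 2)(4 12 13 7)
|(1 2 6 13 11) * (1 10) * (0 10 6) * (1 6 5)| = |(0 10 6 13 11 5 1 2)| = 8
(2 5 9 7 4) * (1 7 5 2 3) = (1 7 4 3)(5 9) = [0, 7, 2, 1, 3, 9, 6, 4, 8, 5]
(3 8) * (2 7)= [0, 1, 7, 8, 4, 5, 6, 2, 3]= (2 7)(3 8)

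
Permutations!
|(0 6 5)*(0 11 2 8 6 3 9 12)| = 20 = |(0 3 9 12)(2 8 6 5 11)|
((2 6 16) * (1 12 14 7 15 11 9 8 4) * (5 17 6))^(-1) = (1 4 8 9 11 15 7 14 12)(2 16 6 17 5)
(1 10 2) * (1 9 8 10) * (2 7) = (2 9 8 10 7) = [0, 1, 9, 3, 4, 5, 6, 2, 10, 8, 7]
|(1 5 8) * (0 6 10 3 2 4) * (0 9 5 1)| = |(0 6 10 3 2 4 9 5 8)| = 9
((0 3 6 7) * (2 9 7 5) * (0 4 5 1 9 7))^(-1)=(0 9 1 6 3)(2 5 4 7)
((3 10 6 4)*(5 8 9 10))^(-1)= ((3 5 8 9 10 6 4))^(-1)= (3 4 6 10 9 8 5)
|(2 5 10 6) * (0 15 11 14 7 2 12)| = 10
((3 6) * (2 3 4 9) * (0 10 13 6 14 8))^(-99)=((0 10 13 6 4 9 2 3 14 8))^(-99)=(0 10 13 6 4 9 2 3 14 8)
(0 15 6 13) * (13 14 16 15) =(0 13)(6 14 16 15) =[13, 1, 2, 3, 4, 5, 14, 7, 8, 9, 10, 11, 12, 0, 16, 6, 15]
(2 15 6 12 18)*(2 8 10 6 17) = (2 15 17)(6 12 18 8 10) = [0, 1, 15, 3, 4, 5, 12, 7, 10, 9, 6, 11, 18, 13, 14, 17, 16, 2, 8]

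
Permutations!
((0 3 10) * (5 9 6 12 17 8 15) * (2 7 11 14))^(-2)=(0 3 10)(2 11)(5 8 12 9 15 17 6)(7 14)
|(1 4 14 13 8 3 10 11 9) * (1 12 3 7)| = |(1 4 14 13 8 7)(3 10 11 9 12)| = 30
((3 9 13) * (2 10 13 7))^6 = (13)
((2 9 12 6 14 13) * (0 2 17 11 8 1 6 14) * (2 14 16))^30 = (0 1 11 13)(2 12)(6 8 17 14)(9 16)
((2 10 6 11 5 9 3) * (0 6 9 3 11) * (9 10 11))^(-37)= (0 6)(2 3 5 11)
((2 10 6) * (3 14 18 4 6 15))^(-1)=(2 6 4 18 14 3 15 10)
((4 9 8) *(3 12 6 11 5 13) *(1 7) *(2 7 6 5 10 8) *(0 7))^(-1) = ((0 7 1 6 11 10 8 4 9 2)(3 12 5 13))^(-1) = (0 2 9 4 8 10 11 6 1 7)(3 13 5 12)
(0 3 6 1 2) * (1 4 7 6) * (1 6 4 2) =[3, 1, 0, 6, 7, 5, 2, 4] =(0 3 6 2)(4 7)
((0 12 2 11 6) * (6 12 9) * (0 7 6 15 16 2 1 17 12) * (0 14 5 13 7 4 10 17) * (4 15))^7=(17)(2 15 7 5 11 16 6 13 14)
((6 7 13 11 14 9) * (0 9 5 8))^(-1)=((0 9 6 7 13 11 14 5 8))^(-1)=(0 8 5 14 11 13 7 6 9)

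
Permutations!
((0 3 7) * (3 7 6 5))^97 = (0 7)(3 6 5)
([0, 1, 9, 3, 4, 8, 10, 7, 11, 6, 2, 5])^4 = [0, 1, 2, 3, 4, 8, 6, 7, 11, 9, 10, 5]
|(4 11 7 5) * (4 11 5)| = |(4 5 11 7)| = 4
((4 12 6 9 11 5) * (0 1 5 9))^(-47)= (0 1 5 4 12 6)(9 11)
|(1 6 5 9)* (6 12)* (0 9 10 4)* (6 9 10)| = |(0 10 4)(1 12 9)(5 6)| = 6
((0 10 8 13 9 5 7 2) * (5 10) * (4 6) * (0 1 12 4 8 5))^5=(1 13 2 8 7 6 5 4 10 12 9)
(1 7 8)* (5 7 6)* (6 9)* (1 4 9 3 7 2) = (1 3 7 8 4 9 6 5 2) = [0, 3, 1, 7, 9, 2, 5, 8, 4, 6]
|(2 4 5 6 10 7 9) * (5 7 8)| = 4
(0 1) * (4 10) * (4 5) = (0 1)(4 10 5) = [1, 0, 2, 3, 10, 4, 6, 7, 8, 9, 5]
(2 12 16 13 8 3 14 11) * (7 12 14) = (2 14 11)(3 7 12 16 13 8) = [0, 1, 14, 7, 4, 5, 6, 12, 3, 9, 10, 2, 16, 8, 11, 15, 13]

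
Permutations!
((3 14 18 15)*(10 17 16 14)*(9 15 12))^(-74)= (3 9 18 16 10 15 12 14 17)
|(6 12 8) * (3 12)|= |(3 12 8 6)|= 4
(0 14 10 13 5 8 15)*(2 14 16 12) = (0 16 12 2 14 10 13 5 8 15) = [16, 1, 14, 3, 4, 8, 6, 7, 15, 9, 13, 11, 2, 5, 10, 0, 12]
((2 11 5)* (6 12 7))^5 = (2 5 11)(6 7 12)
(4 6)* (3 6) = (3 6 4) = [0, 1, 2, 6, 3, 5, 4]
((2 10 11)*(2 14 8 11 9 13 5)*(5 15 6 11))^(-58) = (2 9 15 11 8)(5 10 13 6 14)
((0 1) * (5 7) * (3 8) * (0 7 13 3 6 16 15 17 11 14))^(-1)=((0 1 7 5 13 3 8 6 16 15 17 11 14))^(-1)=(0 14 11 17 15 16 6 8 3 13 5 7 1)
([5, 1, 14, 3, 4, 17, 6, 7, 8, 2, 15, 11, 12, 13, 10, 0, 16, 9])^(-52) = [2, 1, 0, 3, 4, 14, 6, 7, 8, 15, 17, 11, 12, 13, 5, 9, 16, 10]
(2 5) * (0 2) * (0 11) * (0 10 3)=(0 2 5 11 10 3)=[2, 1, 5, 0, 4, 11, 6, 7, 8, 9, 3, 10]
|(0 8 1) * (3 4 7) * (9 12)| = |(0 8 1)(3 4 7)(9 12)| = 6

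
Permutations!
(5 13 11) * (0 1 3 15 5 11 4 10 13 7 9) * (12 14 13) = (0 1 3 15 5 7 9)(4 10 12 14 13) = [1, 3, 2, 15, 10, 7, 6, 9, 8, 0, 12, 11, 14, 4, 13, 5]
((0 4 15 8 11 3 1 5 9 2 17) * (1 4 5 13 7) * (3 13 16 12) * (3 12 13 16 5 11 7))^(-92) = ((0 11 16 13 3 4 15 8 7 1 5 9 2 17))^(-92) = (0 15 2 3 5 16 7)(1 11 8 17 4 9 13)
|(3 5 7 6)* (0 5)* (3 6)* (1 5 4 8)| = |(0 4 8 1 5 7 3)| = 7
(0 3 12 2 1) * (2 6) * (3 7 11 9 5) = [7, 0, 1, 12, 4, 3, 2, 11, 8, 5, 10, 9, 6] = (0 7 11 9 5 3 12 6 2 1)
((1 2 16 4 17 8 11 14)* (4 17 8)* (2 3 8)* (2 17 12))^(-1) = ((1 3 8 11 14)(2 16 12)(4 17))^(-1) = (1 14 11 8 3)(2 12 16)(4 17)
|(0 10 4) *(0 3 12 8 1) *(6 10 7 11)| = 10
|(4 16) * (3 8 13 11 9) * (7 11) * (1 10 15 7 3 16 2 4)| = |(1 10 15 7 11 9 16)(2 4)(3 8 13)| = 42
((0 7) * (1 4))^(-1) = ((0 7)(1 4))^(-1) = (0 7)(1 4)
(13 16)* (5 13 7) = (5 13 16 7) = [0, 1, 2, 3, 4, 13, 6, 5, 8, 9, 10, 11, 12, 16, 14, 15, 7]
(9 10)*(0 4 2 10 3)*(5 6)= (0 4 2 10 9 3)(5 6)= [4, 1, 10, 0, 2, 6, 5, 7, 8, 3, 9]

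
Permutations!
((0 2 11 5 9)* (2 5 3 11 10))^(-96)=((0 5 9)(2 10)(3 11))^(-96)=(11)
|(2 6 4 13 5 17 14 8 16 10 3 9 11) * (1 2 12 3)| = |(1 2 6 4 13 5 17 14 8 16 10)(3 9 11 12)| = 44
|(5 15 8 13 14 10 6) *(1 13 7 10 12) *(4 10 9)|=8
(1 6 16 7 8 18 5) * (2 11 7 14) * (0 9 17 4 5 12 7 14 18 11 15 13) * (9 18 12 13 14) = [18, 6, 15, 3, 5, 1, 16, 8, 11, 17, 10, 9, 7, 0, 2, 14, 12, 4, 13] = (0 18 13)(1 6 16 12 7 8 11 9 17 4 5)(2 15 14)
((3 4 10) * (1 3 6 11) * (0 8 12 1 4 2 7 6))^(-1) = ((0 8 12 1 3 2 7 6 11 4 10))^(-1) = (0 10 4 11 6 7 2 3 1 12 8)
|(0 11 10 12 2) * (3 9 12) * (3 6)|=|(0 11 10 6 3 9 12 2)|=8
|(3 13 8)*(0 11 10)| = |(0 11 10)(3 13 8)| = 3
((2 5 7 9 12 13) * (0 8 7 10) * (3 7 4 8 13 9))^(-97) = ((0 13 2 5 10)(3 7)(4 8)(9 12))^(-97) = (0 5 13 10 2)(3 7)(4 8)(9 12)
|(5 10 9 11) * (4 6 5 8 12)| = 8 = |(4 6 5 10 9 11 8 12)|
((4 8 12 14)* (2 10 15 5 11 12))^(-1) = ((2 10 15 5 11 12 14 4 8))^(-1) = (2 8 4 14 12 11 5 15 10)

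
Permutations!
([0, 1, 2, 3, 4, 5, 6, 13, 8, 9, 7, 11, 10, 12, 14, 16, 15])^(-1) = (7 10 12 13)(15 16)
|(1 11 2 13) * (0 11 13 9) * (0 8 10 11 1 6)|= 20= |(0 1 13 6)(2 9 8 10 11)|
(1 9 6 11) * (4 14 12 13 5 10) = (1 9 6 11)(4 14 12 13 5 10) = [0, 9, 2, 3, 14, 10, 11, 7, 8, 6, 4, 1, 13, 5, 12]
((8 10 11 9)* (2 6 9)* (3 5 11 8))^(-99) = ((2 6 9 3 5 11)(8 10))^(-99) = (2 3)(5 6)(8 10)(9 11)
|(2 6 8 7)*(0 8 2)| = 6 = |(0 8 7)(2 6)|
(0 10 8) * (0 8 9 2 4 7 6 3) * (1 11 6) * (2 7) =(0 10 9 7 1 11 6 3)(2 4) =[10, 11, 4, 0, 2, 5, 3, 1, 8, 7, 9, 6]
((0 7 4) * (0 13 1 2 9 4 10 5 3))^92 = ((0 7 10 5 3)(1 2 9 4 13))^92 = (0 10 3 7 5)(1 9 13 2 4)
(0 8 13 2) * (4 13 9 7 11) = (0 8 9 7 11 4 13 2) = [8, 1, 0, 3, 13, 5, 6, 11, 9, 7, 10, 4, 12, 2]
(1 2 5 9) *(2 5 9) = (1 5 2 9) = [0, 5, 9, 3, 4, 2, 6, 7, 8, 1]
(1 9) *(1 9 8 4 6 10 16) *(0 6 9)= [6, 8, 2, 3, 9, 5, 10, 7, 4, 0, 16, 11, 12, 13, 14, 15, 1]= (0 6 10 16 1 8 4 9)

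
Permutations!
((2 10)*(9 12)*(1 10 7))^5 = ((1 10 2 7)(9 12))^5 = (1 10 2 7)(9 12)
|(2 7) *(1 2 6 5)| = |(1 2 7 6 5)| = 5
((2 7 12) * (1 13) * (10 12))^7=((1 13)(2 7 10 12))^7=(1 13)(2 12 10 7)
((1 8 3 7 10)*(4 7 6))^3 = (1 6 10 3 7 8 4)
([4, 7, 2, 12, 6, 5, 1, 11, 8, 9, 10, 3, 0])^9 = (0 4 6 1 7 11 3 12)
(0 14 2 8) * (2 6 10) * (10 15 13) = (0 14 6 15 13 10 2 8) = [14, 1, 8, 3, 4, 5, 15, 7, 0, 9, 2, 11, 12, 10, 6, 13]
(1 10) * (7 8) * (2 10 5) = (1 5 2 10)(7 8) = [0, 5, 10, 3, 4, 2, 6, 8, 7, 9, 1]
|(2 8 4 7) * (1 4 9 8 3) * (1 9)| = |(1 4 7 2 3 9 8)| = 7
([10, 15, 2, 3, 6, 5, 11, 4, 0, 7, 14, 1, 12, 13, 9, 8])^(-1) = (0 8 15 1 11 6 4 7 9 14 10)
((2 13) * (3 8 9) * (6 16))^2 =((2 13)(3 8 9)(6 16))^2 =(16)(3 9 8)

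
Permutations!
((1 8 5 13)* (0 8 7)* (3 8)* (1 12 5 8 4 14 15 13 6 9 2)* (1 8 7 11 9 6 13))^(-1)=((0 3 4 14 15 1 11 9 2 8 7)(5 13 12))^(-1)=(0 7 8 2 9 11 1 15 14 4 3)(5 12 13)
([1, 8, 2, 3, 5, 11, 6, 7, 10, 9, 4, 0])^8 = (0 1 8 10 4 5 11)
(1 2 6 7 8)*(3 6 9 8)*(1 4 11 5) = (1 2 9 8 4 11 5)(3 6 7) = [0, 2, 9, 6, 11, 1, 7, 3, 4, 8, 10, 5]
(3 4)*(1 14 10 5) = (1 14 10 5)(3 4) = [0, 14, 2, 4, 3, 1, 6, 7, 8, 9, 5, 11, 12, 13, 10]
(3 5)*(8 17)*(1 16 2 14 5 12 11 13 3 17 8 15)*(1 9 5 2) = (1 16)(2 14)(3 12 11 13)(5 17 15 9) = [0, 16, 14, 12, 4, 17, 6, 7, 8, 5, 10, 13, 11, 3, 2, 9, 1, 15]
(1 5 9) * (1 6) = (1 5 9 6) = [0, 5, 2, 3, 4, 9, 1, 7, 8, 6]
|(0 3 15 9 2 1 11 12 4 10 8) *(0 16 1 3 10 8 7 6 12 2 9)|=13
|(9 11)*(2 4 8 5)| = |(2 4 8 5)(9 11)| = 4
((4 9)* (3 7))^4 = (9)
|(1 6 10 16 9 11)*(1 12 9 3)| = |(1 6 10 16 3)(9 11 12)| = 15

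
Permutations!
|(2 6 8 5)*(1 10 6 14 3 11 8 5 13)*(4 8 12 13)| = 10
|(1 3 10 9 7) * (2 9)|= 6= |(1 3 10 2 9 7)|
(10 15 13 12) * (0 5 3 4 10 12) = (0 5 3 4 10 15 13) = [5, 1, 2, 4, 10, 3, 6, 7, 8, 9, 15, 11, 12, 0, 14, 13]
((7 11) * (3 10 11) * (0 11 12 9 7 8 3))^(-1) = (0 7 9 12 10 3 8 11)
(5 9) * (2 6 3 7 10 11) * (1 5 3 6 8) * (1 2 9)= [0, 5, 8, 7, 4, 1, 6, 10, 2, 3, 11, 9]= (1 5)(2 8)(3 7 10 11 9)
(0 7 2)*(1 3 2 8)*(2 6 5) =[7, 3, 0, 6, 4, 2, 5, 8, 1] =(0 7 8 1 3 6 5 2)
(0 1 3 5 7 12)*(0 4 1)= (1 3 5 7 12 4)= [0, 3, 2, 5, 1, 7, 6, 12, 8, 9, 10, 11, 4]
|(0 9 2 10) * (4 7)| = 4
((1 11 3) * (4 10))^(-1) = (1 3 11)(4 10)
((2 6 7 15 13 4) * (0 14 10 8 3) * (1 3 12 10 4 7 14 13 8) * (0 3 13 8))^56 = (15)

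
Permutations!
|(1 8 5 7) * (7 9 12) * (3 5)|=|(1 8 3 5 9 12 7)|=7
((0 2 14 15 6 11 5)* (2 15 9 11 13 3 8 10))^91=((0 15 6 13 3 8 10 2 14 9 11 5))^91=(0 2 6 9 3 5 10 15 14 13 11 8)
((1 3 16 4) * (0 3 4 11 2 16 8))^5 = (0 8 3)(1 4)(2 11 16)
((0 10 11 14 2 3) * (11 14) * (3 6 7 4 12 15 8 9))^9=(0 8 4 2)(3 15 7 14)(6 10 9 12)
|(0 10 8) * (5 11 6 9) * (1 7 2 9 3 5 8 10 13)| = 28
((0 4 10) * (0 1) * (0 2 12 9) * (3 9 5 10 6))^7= ((0 4 6 3 9)(1 2 12 5 10))^7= (0 6 9 4 3)(1 12 10 2 5)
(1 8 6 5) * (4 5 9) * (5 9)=(1 8 6 5)(4 9)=[0, 8, 2, 3, 9, 1, 5, 7, 6, 4]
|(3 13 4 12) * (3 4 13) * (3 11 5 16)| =|(3 11 5 16)(4 12)| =4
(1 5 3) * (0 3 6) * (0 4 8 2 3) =(1 5 6 4 8 2 3) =[0, 5, 3, 1, 8, 6, 4, 7, 2]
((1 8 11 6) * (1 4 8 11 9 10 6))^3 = (1 11)(4 10 8 6 9)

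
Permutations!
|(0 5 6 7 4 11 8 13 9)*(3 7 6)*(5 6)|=10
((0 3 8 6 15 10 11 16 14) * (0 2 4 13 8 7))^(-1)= (0 7 3)(2 14 16 11 10 15 6 8 13 4)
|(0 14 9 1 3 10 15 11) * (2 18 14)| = 10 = |(0 2 18 14 9 1 3 10 15 11)|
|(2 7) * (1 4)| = |(1 4)(2 7)| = 2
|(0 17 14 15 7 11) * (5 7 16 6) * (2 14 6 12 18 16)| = 6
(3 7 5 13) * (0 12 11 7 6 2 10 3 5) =(0 12 11 7)(2 10 3 6)(5 13) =[12, 1, 10, 6, 4, 13, 2, 0, 8, 9, 3, 7, 11, 5]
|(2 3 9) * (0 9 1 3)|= |(0 9 2)(1 3)|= 6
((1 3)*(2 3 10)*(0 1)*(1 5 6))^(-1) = ((0 5 6 1 10 2 3))^(-1) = (0 3 2 10 1 6 5)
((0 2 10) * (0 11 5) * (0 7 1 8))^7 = (0 8 1 7 5 11 10 2)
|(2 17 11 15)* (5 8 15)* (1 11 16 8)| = |(1 11 5)(2 17 16 8 15)| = 15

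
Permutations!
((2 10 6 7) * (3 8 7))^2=(2 6 8)(3 7 10)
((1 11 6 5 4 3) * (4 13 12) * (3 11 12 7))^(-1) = ((1 12 4 11 6 5 13 7 3))^(-1) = (1 3 7 13 5 6 11 4 12)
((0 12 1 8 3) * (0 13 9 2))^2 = (0 1 3 9)(2 12 8 13)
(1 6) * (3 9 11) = (1 6)(3 9 11) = [0, 6, 2, 9, 4, 5, 1, 7, 8, 11, 10, 3]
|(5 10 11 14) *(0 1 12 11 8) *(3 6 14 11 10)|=|(0 1 12 10 8)(3 6 14 5)|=20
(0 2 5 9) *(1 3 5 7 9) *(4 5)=(0 2 7 9)(1 3 4 5)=[2, 3, 7, 4, 5, 1, 6, 9, 8, 0]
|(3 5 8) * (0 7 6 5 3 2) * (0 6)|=|(0 7)(2 6 5 8)|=4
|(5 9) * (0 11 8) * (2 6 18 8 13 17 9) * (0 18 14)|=18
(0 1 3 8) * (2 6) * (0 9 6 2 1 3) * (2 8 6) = (0 3 6 1)(2 8 9) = [3, 0, 8, 6, 4, 5, 1, 7, 9, 2]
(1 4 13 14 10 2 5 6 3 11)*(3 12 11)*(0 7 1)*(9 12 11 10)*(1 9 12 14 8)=(0 7 9 14 12 10 2 5 6 11)(1 4 13 8)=[7, 4, 5, 3, 13, 6, 11, 9, 1, 14, 2, 0, 10, 8, 12]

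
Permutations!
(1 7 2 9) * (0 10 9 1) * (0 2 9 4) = [10, 7, 1, 3, 0, 5, 6, 9, 8, 2, 4] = (0 10 4)(1 7 9 2)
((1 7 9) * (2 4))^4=(1 7 9)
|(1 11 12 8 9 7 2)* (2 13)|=8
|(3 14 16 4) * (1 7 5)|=12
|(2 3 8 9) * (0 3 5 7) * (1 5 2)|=|(0 3 8 9 1 5 7)|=7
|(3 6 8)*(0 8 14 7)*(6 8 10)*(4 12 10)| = 14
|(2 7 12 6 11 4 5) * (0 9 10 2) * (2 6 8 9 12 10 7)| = |(0 12 8 9 7 10 6 11 4 5)| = 10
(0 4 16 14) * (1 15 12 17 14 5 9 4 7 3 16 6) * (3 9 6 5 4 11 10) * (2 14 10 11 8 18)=(0 7 9 8 18 2 14)(1 15 12 17 10 3 16 4 5 6)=[7, 15, 14, 16, 5, 6, 1, 9, 18, 8, 3, 11, 17, 13, 0, 12, 4, 10, 2]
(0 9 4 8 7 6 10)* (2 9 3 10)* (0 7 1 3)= (1 3 10 7 6 2 9 4 8)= [0, 3, 9, 10, 8, 5, 2, 6, 1, 4, 7]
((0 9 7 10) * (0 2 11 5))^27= (0 5 11 2 10 7 9)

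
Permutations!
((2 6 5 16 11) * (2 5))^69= (16)(2 6)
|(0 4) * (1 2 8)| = |(0 4)(1 2 8)| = 6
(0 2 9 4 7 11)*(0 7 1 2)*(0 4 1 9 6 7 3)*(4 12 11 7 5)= [12, 2, 6, 0, 9, 4, 5, 7, 8, 1, 10, 3, 11]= (0 12 11 3)(1 2 6 5 4 9)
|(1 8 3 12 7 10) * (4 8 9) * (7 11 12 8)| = |(1 9 4 7 10)(3 8)(11 12)| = 10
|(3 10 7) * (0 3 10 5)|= 6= |(0 3 5)(7 10)|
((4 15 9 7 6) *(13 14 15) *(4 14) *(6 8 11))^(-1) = ((4 13)(6 14 15 9 7 8 11))^(-1) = (4 13)(6 11 8 7 9 15 14)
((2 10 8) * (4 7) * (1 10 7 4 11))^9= (1 2)(7 10)(8 11)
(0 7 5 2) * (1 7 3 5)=[3, 7, 0, 5, 4, 2, 6, 1]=(0 3 5 2)(1 7)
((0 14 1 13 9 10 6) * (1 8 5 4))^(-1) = (0 6 10 9 13 1 4 5 8 14)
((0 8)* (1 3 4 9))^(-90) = (1 4)(3 9)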